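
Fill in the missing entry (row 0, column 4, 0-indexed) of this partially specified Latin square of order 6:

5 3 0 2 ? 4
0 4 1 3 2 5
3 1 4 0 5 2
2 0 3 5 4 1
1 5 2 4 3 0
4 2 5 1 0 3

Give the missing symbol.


Row 0 contains symbols [0, 2, 3, 4, 5] — missing [1].
Column 4 contains symbols [0, 2, 3, 4, 5] — missing [1].
The missing symbol must appear in both missing sets; intersection = [1].
Therefore the hidden value is 1.

Missing value = 1.


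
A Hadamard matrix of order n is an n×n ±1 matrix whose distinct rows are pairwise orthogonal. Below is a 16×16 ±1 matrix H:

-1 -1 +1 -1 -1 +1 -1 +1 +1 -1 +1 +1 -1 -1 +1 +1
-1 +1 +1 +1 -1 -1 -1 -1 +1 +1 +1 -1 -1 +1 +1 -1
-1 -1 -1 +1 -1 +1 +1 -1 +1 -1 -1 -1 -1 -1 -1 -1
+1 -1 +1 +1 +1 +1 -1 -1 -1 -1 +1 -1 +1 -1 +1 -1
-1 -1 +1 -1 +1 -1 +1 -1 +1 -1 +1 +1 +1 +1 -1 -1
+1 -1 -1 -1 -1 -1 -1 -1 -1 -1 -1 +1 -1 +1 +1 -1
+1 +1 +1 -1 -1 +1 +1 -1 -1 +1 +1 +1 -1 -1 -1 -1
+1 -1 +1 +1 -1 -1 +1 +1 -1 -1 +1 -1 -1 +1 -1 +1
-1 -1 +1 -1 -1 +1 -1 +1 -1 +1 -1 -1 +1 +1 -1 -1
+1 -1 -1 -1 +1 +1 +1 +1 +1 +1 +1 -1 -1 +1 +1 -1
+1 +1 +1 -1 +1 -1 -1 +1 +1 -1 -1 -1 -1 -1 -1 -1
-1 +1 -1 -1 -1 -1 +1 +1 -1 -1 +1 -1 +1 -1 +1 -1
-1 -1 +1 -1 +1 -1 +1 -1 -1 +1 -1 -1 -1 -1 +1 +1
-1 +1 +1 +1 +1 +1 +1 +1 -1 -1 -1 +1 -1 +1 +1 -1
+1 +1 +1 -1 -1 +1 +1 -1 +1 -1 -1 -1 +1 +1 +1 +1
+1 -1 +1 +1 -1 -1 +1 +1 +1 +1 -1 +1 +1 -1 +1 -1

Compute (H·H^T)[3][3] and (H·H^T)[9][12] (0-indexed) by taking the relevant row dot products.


Row 3 of H: [1, -1, 1, 1, 1, 1, -1, -1, -1, -1, 1, -1, 1, -1, 1, -1].
Row 9 of H: [1, -1, -1, -1, 1, 1, 1, 1, 1, 1, 1, -1, -1, 1, 1, -1].
Row 12 of H: [-1, -1, 1, -1, 1, -1, 1, -1, -1, 1, -1, -1, -1, -1, 1, 1].
(H·H^T)[3][3] = Σ_j H[3][j]·H[3][j] = (1)² + (-1)² + (1)² + (1)² + (1)² + (1)² + (-1)² + (-1)² + (-1)² + (-1)² + (1)² + (-1)² + (1)² + (-1)² + (1)² + (-1)² = 1 + 1 + 1 + 1 + 1 + 1 + 1 + 1 + 1 + 1 + 1 + 1 + 1 + 1 + 1 + 1 = 16.
(H·H^T)[9][12] = Σ_j H[9][j]·H[12][j] = (1)·(-1) + (-1)·(-1) + (-1)·(1) + (-1)·(-1) + (1)·(1) + (1)·(-1) + (1)·(1) + (1)·(-1) + (1)·(-1) + (1)·(1) + (1)·(-1) + (-1)·(-1) + (-1)·(-1) + (1)·(-1) + (1)·(1) + (-1)·(1) = -1 + 1 + -1 + 1 + 1 + -1 + 1 + -1 + -1 + 1 + -1 + 1 + 1 + -1 + 1 + -1 = 0.
So rows 9 and 12 are orthogonal; the diagonal entry equals n = 16.

(3,3) entry = 16; (9,12) entry = 0.


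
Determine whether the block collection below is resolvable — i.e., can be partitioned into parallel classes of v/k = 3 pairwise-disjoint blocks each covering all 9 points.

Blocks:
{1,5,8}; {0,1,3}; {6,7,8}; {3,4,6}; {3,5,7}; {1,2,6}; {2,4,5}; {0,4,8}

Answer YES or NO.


v = 9, block size k = 3, number of blocks = 8.
For resolvability, blocks must partition into parallel classes of size v/k = 3.
Total blocks must therefore be a multiple of 3: 8 = 3·2 + 2 ⇒ not divisible ✗.
Resolvable? NO.

NO


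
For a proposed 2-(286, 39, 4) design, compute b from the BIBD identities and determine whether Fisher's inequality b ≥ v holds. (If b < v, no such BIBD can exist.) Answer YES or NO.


b = λv(v − 1)/(k(k − 1)) = 4·286·285/(39·38) = 326040/1482 = 220.
Compare with v = 286: b < v, so Fisher's inequality fails.

NO


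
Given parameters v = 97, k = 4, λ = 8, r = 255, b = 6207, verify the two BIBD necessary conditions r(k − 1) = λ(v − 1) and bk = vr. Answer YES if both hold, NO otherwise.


Condition (i): r(k − 1) = 255·3 = 765; λ(v − 1) = 8·96 = 768. Match? NO.
Condition (ii): bk = 6207·4 = 24828; vr = 97·255 = 24735. Match? NO.
Both conditions hold? NO.

NO


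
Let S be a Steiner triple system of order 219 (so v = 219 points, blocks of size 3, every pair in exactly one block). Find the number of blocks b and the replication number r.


An STS(v) is a 2-(v, 3, 1) BIBD: block size k = 3, λ = 1.
Replication: r(k − 1) = λ(v − 1) ⇒ r·2 = 219 − 1 = 218 ⇒ r = 109.
Block count: bk = vr ⇒ b·3 = 219·109 = 23871 ⇒ b = 7957.
(Check via b = v(v − 1)/6 = 219·218/6 = 47742/6 = 7957.)

r = 109, b = 7957.


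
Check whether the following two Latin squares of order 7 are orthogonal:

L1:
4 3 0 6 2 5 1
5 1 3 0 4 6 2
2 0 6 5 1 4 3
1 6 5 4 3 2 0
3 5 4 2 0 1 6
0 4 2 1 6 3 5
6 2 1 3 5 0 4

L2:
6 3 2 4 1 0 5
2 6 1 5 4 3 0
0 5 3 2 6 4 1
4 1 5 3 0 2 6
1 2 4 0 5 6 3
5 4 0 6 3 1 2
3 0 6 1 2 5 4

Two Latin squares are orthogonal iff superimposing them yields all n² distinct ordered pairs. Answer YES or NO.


Form the n² = 49 superimposed pairs (L1[i][j], L2[i][j]), row by row (rows and columns indexed from 0):
row 0: (4,6) (3,3) (0,2) (6,4) (2,1) (5,0) (1,5)
row 1: (5,2) (1,6) (3,1) (0,5) (4,4) (6,3) (2,0)
row 2: (2,0) (0,5) (6,3) (5,2) (1,6) (4,4) (3,1)
row 3: (1,4) (6,1) (5,5) (4,3) (3,0) (2,2) (0,6)
row 4: (3,1) (5,2) (4,4) (2,0) (0,5) (1,6) (6,3)
row 5: (0,5) (4,4) (2,0) (1,6) (6,3) (3,1) (5,2)
row 6: (6,3) (2,0) (1,6) (3,1) (5,2) (0,5) (4,4)
Orthogonality requires all 49 pairs distinct.
But the pair (2,0) repeats: cell (1,6) has L1 = 2, L2 = 0, and cell (2,0) has L1 = 2, L2 = 0.
A repeated pair means some other pair never occurs (only 21 distinct pairs out of 49), so the squares are not orthogonal.
Conclusion: NO.

NO


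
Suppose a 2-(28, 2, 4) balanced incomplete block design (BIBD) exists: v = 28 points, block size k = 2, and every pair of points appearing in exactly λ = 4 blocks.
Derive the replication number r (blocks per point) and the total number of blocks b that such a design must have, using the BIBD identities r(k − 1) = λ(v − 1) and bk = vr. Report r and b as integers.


Any 2-(v, k, λ) BIBD satisfies two necessary conditions:
  (i)  Each point sits in r blocks, and counting incidences through any fixed point gives r(k − 1) = λ(v − 1), so r = λ(v − 1)/(k − 1).
  (ii) Total incidences bk = vr, so b = vr/k.
Step 1: r = λ(v − 1)/(k − 1) = 4·(28 − 1)/(2 − 1) = 4·27/1 = 108/1 = 108.
Step 2: b = vr/k = 28·108/2 = 3024/2 = 1512.
Check integrality: r = 108 ∈ Z ✓, b = 1512 ∈ Z ✓.
(These identities are necessary conditions: they determine r and b for any design with these parameters, but do not by themselves prove that one exists.)

r = 108, b = 1512.


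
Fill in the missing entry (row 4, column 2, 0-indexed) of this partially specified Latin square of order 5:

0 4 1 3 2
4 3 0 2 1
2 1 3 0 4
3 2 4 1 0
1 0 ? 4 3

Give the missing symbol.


Row 4 contains symbols [0, 1, 3, 4] — missing [2].
Column 2 contains symbols [0, 1, 3, 4] — missing [2].
The missing symbol must appear in both missing sets; intersection = [2].
Therefore the hidden value is 2.

Missing value = 2.


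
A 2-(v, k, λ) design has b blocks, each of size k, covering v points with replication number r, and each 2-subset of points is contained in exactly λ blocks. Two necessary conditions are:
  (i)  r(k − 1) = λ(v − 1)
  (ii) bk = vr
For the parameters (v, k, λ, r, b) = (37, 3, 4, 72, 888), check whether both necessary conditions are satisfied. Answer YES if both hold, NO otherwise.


Condition (i): r(k − 1) = 72·2 = 144; λ(v − 1) = 4·36 = 144. Match? YES.
Condition (ii): bk = 888·3 = 2664; vr = 37·72 = 2664. Match? YES.
Both conditions hold? YES.

YES


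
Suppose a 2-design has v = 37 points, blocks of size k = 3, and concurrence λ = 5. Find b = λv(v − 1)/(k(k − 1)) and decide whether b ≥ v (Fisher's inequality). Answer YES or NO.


b = λv(v − 1)/(k(k − 1)) = 5·37·36/(3·2) = 6660/6 = 1110.
Compare with v = 37: b ≥ v, so Fisher's inequality holds.

YES


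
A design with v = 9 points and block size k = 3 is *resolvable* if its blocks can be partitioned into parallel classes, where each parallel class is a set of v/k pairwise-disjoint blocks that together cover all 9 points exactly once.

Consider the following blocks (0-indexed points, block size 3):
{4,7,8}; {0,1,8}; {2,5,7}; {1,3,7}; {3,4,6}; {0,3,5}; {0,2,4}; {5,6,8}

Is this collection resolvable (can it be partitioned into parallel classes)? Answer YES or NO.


v = 9, block size k = 3, number of blocks = 8.
For resolvability, blocks must partition into parallel classes of size v/k = 3.
Total blocks must therefore be a multiple of 3: 8 = 3·2 + 2 ⇒ not divisible ✗.
Resolvable? NO.

NO


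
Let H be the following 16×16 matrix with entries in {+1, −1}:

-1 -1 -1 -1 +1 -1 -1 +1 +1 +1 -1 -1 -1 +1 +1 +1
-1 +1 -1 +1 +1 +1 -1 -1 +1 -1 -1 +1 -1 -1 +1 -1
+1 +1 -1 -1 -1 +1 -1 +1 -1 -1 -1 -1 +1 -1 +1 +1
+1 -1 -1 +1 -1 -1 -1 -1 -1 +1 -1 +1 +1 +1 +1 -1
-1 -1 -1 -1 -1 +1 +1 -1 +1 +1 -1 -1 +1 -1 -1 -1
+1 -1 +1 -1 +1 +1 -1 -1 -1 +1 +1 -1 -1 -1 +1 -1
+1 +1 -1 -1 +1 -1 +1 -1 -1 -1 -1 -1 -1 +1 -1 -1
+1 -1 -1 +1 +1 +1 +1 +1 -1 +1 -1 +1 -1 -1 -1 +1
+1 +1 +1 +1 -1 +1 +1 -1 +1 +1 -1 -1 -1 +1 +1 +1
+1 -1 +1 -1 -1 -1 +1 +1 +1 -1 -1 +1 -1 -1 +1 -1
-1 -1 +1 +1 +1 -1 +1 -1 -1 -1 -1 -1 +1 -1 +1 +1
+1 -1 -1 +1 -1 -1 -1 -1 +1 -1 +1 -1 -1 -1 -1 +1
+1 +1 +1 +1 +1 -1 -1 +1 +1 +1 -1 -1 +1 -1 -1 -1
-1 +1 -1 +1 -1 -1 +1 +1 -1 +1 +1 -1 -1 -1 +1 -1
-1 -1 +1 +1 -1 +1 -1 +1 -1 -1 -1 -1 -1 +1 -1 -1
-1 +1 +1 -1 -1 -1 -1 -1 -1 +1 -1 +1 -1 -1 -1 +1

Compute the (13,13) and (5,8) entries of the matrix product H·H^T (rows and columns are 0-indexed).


Row 5 of H: [1, -1, 1, -1, 1, 1, -1, -1, -1, 1, 1, -1, -1, -1, 1, -1].
Row 8 of H: [1, 1, 1, 1, -1, 1, 1, -1, 1, 1, -1, -1, -1, 1, 1, 1].
Row 13 of H: [-1, 1, -1, 1, -1, -1, 1, 1, -1, 1, 1, -1, -1, -1, 1, -1].
(H·H^T)[13][13] = Σ_j H[13][j]·H[13][j] = (-1)² + (1)² + (-1)² + (1)² + (-1)² + (-1)² + (1)² + (1)² + (-1)² + (1)² + (1)² + (-1)² + (-1)² + (-1)² + (1)² + (-1)² = 1 + 1 + 1 + 1 + 1 + 1 + 1 + 1 + 1 + 1 + 1 + 1 + 1 + 1 + 1 + 1 = 16.
(H·H^T)[5][8] = Σ_j H[5][j]·H[8][j] = (1)·(1) + (-1)·(1) + (1)·(1) + (-1)·(1) + (1)·(-1) + (1)·(1) + (-1)·(1) + (-1)·(-1) + (-1)·(1) + (1)·(1) + (1)·(-1) + (-1)·(-1) + (-1)·(-1) + (-1)·(1) + (1)·(1) + (-1)·(1) = 1 + -1 + 1 + -1 + -1 + 1 + -1 + 1 + -1 + 1 + -1 + 1 + 1 + -1 + 1 + -1 = 0.
So rows 5 and 8 are orthogonal; the diagonal entry equals n = 16.

(13,13) entry = 16; (5,8) entry = 0.


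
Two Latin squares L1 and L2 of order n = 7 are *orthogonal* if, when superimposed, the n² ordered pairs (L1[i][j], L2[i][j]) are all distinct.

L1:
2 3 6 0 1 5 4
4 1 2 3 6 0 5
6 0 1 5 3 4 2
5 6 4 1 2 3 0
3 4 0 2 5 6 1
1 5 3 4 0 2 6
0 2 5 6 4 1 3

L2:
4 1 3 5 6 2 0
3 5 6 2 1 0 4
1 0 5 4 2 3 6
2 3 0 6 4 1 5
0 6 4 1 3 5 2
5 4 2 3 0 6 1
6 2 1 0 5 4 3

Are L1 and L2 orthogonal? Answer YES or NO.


Form the n² = 49 superimposed pairs (L1[i][j], L2[i][j]), row by row (rows and columns indexed from 0):
row 0: (2,4) (3,1) (6,3) (0,5) (1,6) (5,2) (4,0)
row 1: (4,3) (1,5) (2,6) (3,2) (6,1) (0,0) (5,4)
row 2: (6,1) (0,0) (1,5) (5,4) (3,2) (4,3) (2,6)
row 3: (5,2) (6,3) (4,0) (1,6) (2,4) (3,1) (0,5)
row 4: (3,0) (4,6) (0,4) (2,1) (5,3) (6,5) (1,2)
row 5: (1,5) (5,4) (3,2) (4,3) (0,0) (2,6) (6,1)
row 6: (0,6) (2,2) (5,1) (6,0) (4,5) (1,4) (3,3)
Orthogonality requires all 49 pairs distinct.
But the pair (6,1) repeats: cell (1,4) has L1 = 6, L2 = 1, and cell (2,0) has L1 = 6, L2 = 1.
A repeated pair means some other pair never occurs (only 28 distinct pairs out of 49), so the squares are not orthogonal.
Conclusion: NO.

NO


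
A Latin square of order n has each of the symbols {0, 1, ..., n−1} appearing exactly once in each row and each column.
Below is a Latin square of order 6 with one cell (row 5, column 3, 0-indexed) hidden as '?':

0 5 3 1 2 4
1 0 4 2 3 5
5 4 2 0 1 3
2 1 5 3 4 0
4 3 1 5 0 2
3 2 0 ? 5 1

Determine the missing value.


Row 5 contains symbols [0, 1, 2, 3, 5] — missing [4].
Column 3 contains symbols [0, 1, 2, 3, 5] — missing [4].
The missing symbol must appear in both missing sets; intersection = [4].
Therefore the hidden value is 4.

Missing value = 4.


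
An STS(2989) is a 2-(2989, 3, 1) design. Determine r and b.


An STS(v) is a 2-(v, 3, 1) BIBD: block size k = 3, λ = 1.
Replication: r(k − 1) = λ(v − 1) ⇒ r·2 = 2989 − 1 = 2988 ⇒ r = 1494.
Block count: bk = vr ⇒ b·3 = 2989·1494 = 4465566 ⇒ b = 1488522.

r = 1494, b = 1488522.


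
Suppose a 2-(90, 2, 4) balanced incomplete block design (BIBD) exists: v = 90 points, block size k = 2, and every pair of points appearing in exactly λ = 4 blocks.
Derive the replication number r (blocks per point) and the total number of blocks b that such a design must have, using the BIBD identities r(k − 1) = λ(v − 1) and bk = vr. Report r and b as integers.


Any 2-(v, k, λ) BIBD satisfies two necessary conditions:
  (i)  Each point sits in r blocks, and counting incidences through any fixed point gives r(k − 1) = λ(v − 1), so r = λ(v − 1)/(k − 1).
  (ii) Total incidences bk = vr, so b = vr/k.
Step 1: r = λ(v − 1)/(k − 1) = 4·(90 − 1)/(2 − 1) = 4·89/1 = 356/1 = 356.
Step 2: b = vr/k = 90·356/2 = 32040/2 = 16020.
Check integrality: r = 356 ∈ Z ✓, b = 16020 ∈ Z ✓.
(These identities are necessary conditions: they determine r and b for any design with these parameters, but do not by themselves prove that one exists.)

r = 356, b = 16020.


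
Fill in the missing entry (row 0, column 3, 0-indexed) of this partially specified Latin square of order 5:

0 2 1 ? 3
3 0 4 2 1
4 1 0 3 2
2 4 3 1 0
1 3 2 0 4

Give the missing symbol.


Row 0 contains symbols [0, 1, 2, 3] — missing [4].
Column 3 contains symbols [0, 1, 2, 3] — missing [4].
The missing symbol must appear in both missing sets; intersection = [4].
Therefore the hidden value is 4.

Missing value = 4.


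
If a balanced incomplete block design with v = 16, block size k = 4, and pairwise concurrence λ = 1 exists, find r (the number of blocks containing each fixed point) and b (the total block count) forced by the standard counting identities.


Any 2-(v, k, λ) BIBD satisfies two necessary conditions:
  (i)  Each point sits in r blocks, and counting incidences through any fixed point gives r(k − 1) = λ(v − 1), so r = λ(v − 1)/(k − 1).
  (ii) Total incidences bk = vr, so b = vr/k.
Step 1: r = λ(v − 1)/(k − 1) = 1·(16 − 1)/(4 − 1) = 1·15/3 = 15/3 = 5.
Step 2: b = vr/k = 16·5/4 = 80/4 = 20.
Check integrality: r = 5 ∈ Z ✓, b = 20 ∈ Z ✓.
(These identities are necessary conditions: they determine r and b for any design with these parameters, but do not by themselves prove that one exists.)

r = 5, b = 20.


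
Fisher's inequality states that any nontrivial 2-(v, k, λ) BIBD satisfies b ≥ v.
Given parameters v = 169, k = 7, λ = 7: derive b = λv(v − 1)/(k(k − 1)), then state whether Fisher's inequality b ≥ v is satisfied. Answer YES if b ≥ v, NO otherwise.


b = λv(v − 1)/(k(k − 1)) = 7·169·168/(7·6) = 198744/42 = 4732.
Compare with v = 169: b ≥ v, so Fisher's inequality holds.

YES


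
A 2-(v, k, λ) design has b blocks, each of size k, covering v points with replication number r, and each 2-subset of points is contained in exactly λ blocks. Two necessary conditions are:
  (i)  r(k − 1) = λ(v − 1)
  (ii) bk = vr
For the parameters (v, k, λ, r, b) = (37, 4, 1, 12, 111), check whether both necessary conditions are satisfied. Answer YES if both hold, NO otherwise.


Condition (i): r(k − 1) = 12·3 = 36; λ(v − 1) = 1·36 = 36. Match? YES.
Condition (ii): bk = 111·4 = 444; vr = 37·12 = 444. Match? YES.
Both conditions hold? YES.

YES


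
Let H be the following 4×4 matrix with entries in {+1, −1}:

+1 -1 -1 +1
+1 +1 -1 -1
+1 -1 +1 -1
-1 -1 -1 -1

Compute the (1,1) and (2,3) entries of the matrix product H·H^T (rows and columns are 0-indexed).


Row 1 of H: [1, 1, -1, -1].
Row 2 of H: [1, -1, 1, -1].
Row 3 of H: [-1, -1, -1, -1].
(H·H^T)[1][1] = Σ_j H[1][j]·H[1][j] = (1)² + (1)² + (-1)² + (-1)² = 1 + 1 + 1 + 1 = 4.
(H·H^T)[2][3] = Σ_j H[2][j]·H[3][j] = (1)·(-1) + (-1)·(-1) + (1)·(-1) + (-1)·(-1) = -1 + 1 + -1 + 1 = 0.
So rows 2 and 3 are orthogonal; the diagonal entry equals n = 4.

(1,1) entry = 4; (2,3) entry = 0.


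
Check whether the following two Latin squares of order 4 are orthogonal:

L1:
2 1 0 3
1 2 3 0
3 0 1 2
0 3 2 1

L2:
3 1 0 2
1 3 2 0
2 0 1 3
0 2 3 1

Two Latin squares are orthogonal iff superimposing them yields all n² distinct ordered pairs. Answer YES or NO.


Form the n² = 16 superimposed pairs (L1[i][j], L2[i][j]), row by row (rows and columns indexed from 0):
row 0: (2,3) (1,1) (0,0) (3,2)
row 1: (1,1) (2,3) (3,2) (0,0)
row 2: (3,2) (0,0) (1,1) (2,3)
row 3: (0,0) (3,2) (2,3) (1,1)
Orthogonality requires all 16 pairs distinct.
But the pair (1,1) repeats: cell (0,1) has L1 = 1, L2 = 1, and cell (1,0) has L1 = 1, L2 = 1.
A repeated pair means some other pair never occurs (only 4 distinct pairs out of 16), so the squares are not orthogonal.
Conclusion: NO.

NO


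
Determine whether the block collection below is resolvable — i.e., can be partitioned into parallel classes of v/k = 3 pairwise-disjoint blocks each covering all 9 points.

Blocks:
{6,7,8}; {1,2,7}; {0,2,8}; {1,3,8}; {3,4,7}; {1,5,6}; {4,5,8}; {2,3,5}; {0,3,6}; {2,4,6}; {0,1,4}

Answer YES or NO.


v = 9, block size k = 3, number of blocks = 11.
For resolvability, blocks must partition into parallel classes of size v/k = 3.
Total blocks must therefore be a multiple of 3: 11 = 3·3 + 2 ⇒ not divisible ✗.
Resolvable? NO.

NO


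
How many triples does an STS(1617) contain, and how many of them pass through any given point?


An STS(v) is a 2-(v, 3, 1) BIBD: block size k = 3, λ = 1.
Replication: r(k − 1) = λ(v − 1) ⇒ r·2 = 1617 − 1 = 1616 ⇒ r = 808.
Block count: bk = vr ⇒ b·3 = 1617·808 = 1306536 ⇒ b = 435512.

r = 808, b = 435512.


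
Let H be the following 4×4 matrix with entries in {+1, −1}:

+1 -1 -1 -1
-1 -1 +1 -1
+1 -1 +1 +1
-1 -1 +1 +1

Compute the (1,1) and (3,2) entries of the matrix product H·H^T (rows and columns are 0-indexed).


Row 1 of H: [-1, -1, 1, -1].
Row 2 of H: [1, -1, 1, 1].
Row 3 of H: [-1, -1, 1, 1].
(H·H^T)[1][1] = Σ_j H[1][j]·H[1][j] = (-1)² + (-1)² + (1)² + (-1)² = 1 + 1 + 1 + 1 = 4.
(H·H^T)[3][2] = Σ_j H[3][j]·H[2][j] = (-1)·(1) + (-1)·(-1) + (1)·(1) + (1)·(1) = -1 + 1 + 1 + 1 = 2.
Rows 3 and 2 are not orthogonal (dot product = 2 ≠ 0), so H is not a Hadamard matrix.

(1,1) entry = 4; (3,2) entry = 2.


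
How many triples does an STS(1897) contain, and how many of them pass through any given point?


An STS(v) is a 2-(v, 3, 1) BIBD: block size k = 3, λ = 1.
Replication: r(k − 1) = λ(v − 1) ⇒ r·2 = 1897 − 1 = 1896 ⇒ r = 948.
Block count: bk = vr ⇒ b·3 = 1897·948 = 1798356 ⇒ b = 599452.
(Check via b = v(v − 1)/6 = 1897·1896/6 = 3596712/6 = 599452.)

r = 948, b = 599452.


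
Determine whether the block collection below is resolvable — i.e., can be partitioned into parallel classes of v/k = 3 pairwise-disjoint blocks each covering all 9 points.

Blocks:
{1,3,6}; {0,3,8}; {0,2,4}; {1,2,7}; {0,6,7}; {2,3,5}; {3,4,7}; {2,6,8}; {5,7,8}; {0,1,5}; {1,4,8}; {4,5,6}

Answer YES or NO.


v = 9, block size k = 3, number of blocks = 12.
For resolvability, blocks must partition into parallel classes of size v/k = 3.
Total blocks must therefore be a multiple of 3: 12 = 3·4 + 0 ⇒ divisible ✓.
Greedy packing gives 4 candidate class(es). Each should be a full parallel class (size 3, covers all 9 points).
  Class 1 (3 blocks): {1,3,6}; {0,2,4}; {5,7,8}. Points covered: [0, 1, 2, 3, 4, 5, 6, 7, 8].
  Class 2 (3 blocks): {0,3,8}; {1,2,7}; {4,5,6}. Points covered: [0, 1, 2, 3, 4, 5, 6, 7, 8].
  Class 3 (3 blocks): {0,6,7}; {2,3,5}; {1,4,8}. Points covered: [0, 1, 2, 3, 4, 5, 6, 7, 8].
  Class 4 (3 blocks): {3,4,7}; {2,6,8}; {0,1,5}. Points covered: [0, 1, 2, 3, 4, 5, 6, 7, 8].
All classes full (size 3)? YES. All classes cover every point? YES.
Resolvable? YES.

YES


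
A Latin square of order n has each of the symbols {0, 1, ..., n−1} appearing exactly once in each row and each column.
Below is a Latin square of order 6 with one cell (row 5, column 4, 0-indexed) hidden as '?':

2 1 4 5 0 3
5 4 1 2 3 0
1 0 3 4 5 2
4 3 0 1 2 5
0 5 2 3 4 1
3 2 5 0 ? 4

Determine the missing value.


Row 5 contains symbols [0, 2, 3, 4, 5] — missing [1].
Column 4 contains symbols [0, 2, 3, 4, 5] — missing [1].
The missing symbol must appear in both missing sets; intersection = [1].
Therefore the hidden value is 1.

Missing value = 1.


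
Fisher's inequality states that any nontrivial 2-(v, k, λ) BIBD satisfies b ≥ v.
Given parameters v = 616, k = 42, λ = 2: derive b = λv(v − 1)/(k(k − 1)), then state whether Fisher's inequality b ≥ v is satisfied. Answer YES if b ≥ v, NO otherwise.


b = λv(v − 1)/(k(k − 1)) = 2·616·615/(42·41) = 757680/1722 = 440.
Compare with v = 616: b < v, so Fisher's inequality fails.

NO


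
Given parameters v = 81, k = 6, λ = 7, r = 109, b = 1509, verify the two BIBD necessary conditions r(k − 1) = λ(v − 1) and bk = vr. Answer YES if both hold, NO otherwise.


Condition (i): r(k − 1) = 109·5 = 545; λ(v − 1) = 7·80 = 560. Match? NO.
Condition (ii): bk = 1509·6 = 9054; vr = 81·109 = 8829. Match? NO.
Both conditions hold? NO.

NO


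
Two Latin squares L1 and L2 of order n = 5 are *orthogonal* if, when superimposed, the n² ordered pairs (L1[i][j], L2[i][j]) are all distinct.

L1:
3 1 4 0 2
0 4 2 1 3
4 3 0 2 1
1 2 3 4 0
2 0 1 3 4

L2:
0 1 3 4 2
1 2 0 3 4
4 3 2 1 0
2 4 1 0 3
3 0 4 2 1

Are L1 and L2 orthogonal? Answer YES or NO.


Form the n² = 25 superimposed pairs (L1[i][j], L2[i][j]), row by row (rows and columns indexed from 0):
row 0: (3,0) (1,1) (4,3) (0,4) (2,2)
row 1: (0,1) (4,2) (2,0) (1,3) (3,4)
row 2: (4,4) (3,3) (0,2) (2,1) (1,0)
row 3: (1,2) (2,4) (3,1) (4,0) (0,3)
row 4: (2,3) (0,0) (1,4) (3,2) (4,1)
Orthogonality requires all 25 pairs distinct.
Check by first coordinate: for each symbol s of L1, list the L2 entries in the n cells where L1 = s; they must all differ.
  L1 = 0: L2 entries (in reading order) 4, 1, 2, 3, 0 — all 5 distinct ✓
  L1 = 1: L2 entries (in reading order) 1, 3, 0, 2, 4 — all 5 distinct ✓
  L1 = 2: L2 entries (in reading order) 2, 0, 1, 4, 3 — all 5 distinct ✓
  L1 = 3: L2 entries (in reading order) 0, 4, 3, 1, 2 — all 5 distinct ✓
  L1 = 4: L2 entries (in reading order) 3, 2, 4, 0, 1 — all 5 distinct ✓
Every symbol of L1 meets every symbol of L2 exactly once, so all 25 pairs are distinct (25 of 25).
Conclusion: YES.

YES


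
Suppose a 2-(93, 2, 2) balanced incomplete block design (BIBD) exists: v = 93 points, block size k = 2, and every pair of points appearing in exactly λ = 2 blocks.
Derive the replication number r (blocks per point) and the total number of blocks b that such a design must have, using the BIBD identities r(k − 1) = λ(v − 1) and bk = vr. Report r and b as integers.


Any 2-(v, k, λ) BIBD satisfies two necessary conditions:
  (i)  Each point sits in r blocks, and counting incidences through any fixed point gives r(k − 1) = λ(v − 1), so r = λ(v − 1)/(k − 1).
  (ii) Total incidences bk = vr, so b = vr/k.
Step 1: r = λ(v − 1)/(k − 1) = 2·(93 − 1)/(2 − 1) = 2·92/1 = 184/1 = 184.
Step 2: b = vr/k = 93·184/2 = 17112/2 = 8556.
Check integrality: r = 184 ∈ Z ✓, b = 8556 ∈ Z ✓.
(These identities are necessary conditions: they determine r and b for any design with these parameters, but do not by themselves prove that one exists.)

r = 184, b = 8556.


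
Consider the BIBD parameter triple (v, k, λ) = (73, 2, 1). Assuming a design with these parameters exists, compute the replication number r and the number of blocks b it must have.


Any 2-(v, k, λ) BIBD satisfies two necessary conditions:
  (i)  Each point sits in r blocks, and counting incidences through any fixed point gives r(k − 1) = λ(v − 1), so r = λ(v − 1)/(k − 1).
  (ii) Total incidences bk = vr, so b = vr/k.
Step 1: r = λ(v − 1)/(k − 1) = 1·(73 − 1)/(2 − 1) = 1·72/1 = 72/1 = 72.
Step 2: b = vr/k = 73·72/2 = 5256/2 = 2628.
Check integrality: r = 72 ∈ Z ✓, b = 2628 ∈ Z ✓.
(These identities are necessary conditions: they determine r and b for any design with these parameters, but do not by themselves prove that one exists.)

r = 72, b = 2628.


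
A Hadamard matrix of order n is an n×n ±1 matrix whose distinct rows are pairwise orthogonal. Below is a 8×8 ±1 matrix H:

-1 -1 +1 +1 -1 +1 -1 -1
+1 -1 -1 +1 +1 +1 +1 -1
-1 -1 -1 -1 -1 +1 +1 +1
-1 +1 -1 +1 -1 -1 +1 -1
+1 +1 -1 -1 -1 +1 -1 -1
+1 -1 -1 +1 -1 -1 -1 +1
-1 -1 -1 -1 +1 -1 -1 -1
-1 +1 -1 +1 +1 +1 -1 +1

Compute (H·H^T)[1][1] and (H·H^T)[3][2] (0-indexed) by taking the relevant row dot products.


Row 1 of H: [1, -1, -1, 1, 1, 1, 1, -1].
Row 2 of H: [-1, -1, -1, -1, -1, 1, 1, 1].
Row 3 of H: [-1, 1, -1, 1, -1, -1, 1, -1].
(H·H^T)[1][1] = Σ_j H[1][j]·H[1][j] = (1)² + (-1)² + (-1)² + (1)² + (1)² + (1)² + (1)² + (-1)² = 1 + 1 + 1 + 1 + 1 + 1 + 1 + 1 = 8.
(H·H^T)[3][2] = Σ_j H[3][j]·H[2][j] = (-1)·(-1) + (1)·(-1) + (-1)·(-1) + (1)·(-1) + (-1)·(-1) + (-1)·(1) + (1)·(1) + (-1)·(1) = 1 + -1 + 1 + -1 + 1 + -1 + 1 + -1 = 0.
So rows 3 and 2 are orthogonal; the diagonal entry equals n = 8.

(1,1) entry = 8; (3,2) entry = 0.


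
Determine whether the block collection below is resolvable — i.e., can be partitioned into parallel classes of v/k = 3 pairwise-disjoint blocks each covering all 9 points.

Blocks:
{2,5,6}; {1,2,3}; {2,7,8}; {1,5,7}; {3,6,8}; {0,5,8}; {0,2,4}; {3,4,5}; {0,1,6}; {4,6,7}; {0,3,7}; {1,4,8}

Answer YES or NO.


v = 9, block size k = 3, number of blocks = 12.
For resolvability, blocks must partition into parallel classes of size v/k = 3.
Total blocks must therefore be a multiple of 3: 12 = 3·4 + 0 ⇒ divisible ✓.
Greedy packing gives 4 candidate class(es). Each should be a full parallel class (size 3, covers all 9 points).
  Class 1 (3 blocks): {2,5,6}; {0,3,7}; {1,4,8}. Points covered: [0, 1, 2, 3, 4, 5, 6, 7, 8].
  Class 2 (3 blocks): {1,2,3}; {0,5,8}; {4,6,7}. Points covered: [0, 1, 2, 3, 4, 5, 6, 7, 8].
  Class 3 (3 blocks): {2,7,8}; {3,4,5}; {0,1,6}. Points covered: [0, 1, 2, 3, 4, 5, 6, 7, 8].
  Class 4 (3 blocks): {1,5,7}; {3,6,8}; {0,2,4}. Points covered: [0, 1, 2, 3, 4, 5, 6, 7, 8].
All classes full (size 3)? YES. All classes cover every point? YES.
Resolvable? YES.

YES


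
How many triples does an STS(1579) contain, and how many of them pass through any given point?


An STS(v) is a 2-(v, 3, 1) BIBD: block size k = 3, λ = 1.
Replication: r(k − 1) = λ(v − 1) ⇒ r·2 = 1579 − 1 = 1578 ⇒ r = 789.
Block count: b = v(v − 1)/6 = 1579·1578/6 = 2491662/6 = 415277.
(Check via bk = vr: 415277·3 = 1245831 = 1579·789 = 1245831 ✓.)

r = 789, b = 415277.


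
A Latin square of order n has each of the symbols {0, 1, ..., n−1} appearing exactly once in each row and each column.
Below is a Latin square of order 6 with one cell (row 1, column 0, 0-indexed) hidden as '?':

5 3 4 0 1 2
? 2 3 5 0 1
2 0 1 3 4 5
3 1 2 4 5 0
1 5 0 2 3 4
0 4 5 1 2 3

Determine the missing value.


Row 1 contains symbols [0, 1, 2, 3, 5] — missing [4].
Column 0 contains symbols [0, 1, 2, 3, 5] — missing [4].
The missing symbol must appear in both missing sets; intersection = [4].
Therefore the hidden value is 4.

Missing value = 4.


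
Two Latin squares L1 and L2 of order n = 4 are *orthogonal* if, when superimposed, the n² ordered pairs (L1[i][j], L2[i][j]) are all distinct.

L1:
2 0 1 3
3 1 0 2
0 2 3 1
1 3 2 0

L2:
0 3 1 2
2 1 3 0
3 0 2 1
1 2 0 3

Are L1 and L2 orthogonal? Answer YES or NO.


Form the n² = 16 superimposed pairs (L1[i][j], L2[i][j]), row by row (rows and columns indexed from 0):
row 0: (2,0) (0,3) (1,1) (3,2)
row 1: (3,2) (1,1) (0,3) (2,0)
row 2: (0,3) (2,0) (3,2) (1,1)
row 3: (1,1) (3,2) (2,0) (0,3)
Orthogonality requires all 16 pairs distinct.
But the pair (3,2) repeats: cell (0,3) has L1 = 3, L2 = 2, and cell (1,0) has L1 = 3, L2 = 2.
A repeated pair means some other pair never occurs (only 4 distinct pairs out of 16), so the squares are not orthogonal.
Conclusion: NO.

NO


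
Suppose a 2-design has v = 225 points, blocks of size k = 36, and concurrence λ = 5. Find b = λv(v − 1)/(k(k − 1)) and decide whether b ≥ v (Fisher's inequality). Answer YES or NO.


r = λ(v − 1)/(k − 1) = 5·224/35 = 32.
b = vr/k = 225·32/36 = 200.
Fisher's inequality: b ≥ v ⇔ 200 ≥ 225? NO.

NO


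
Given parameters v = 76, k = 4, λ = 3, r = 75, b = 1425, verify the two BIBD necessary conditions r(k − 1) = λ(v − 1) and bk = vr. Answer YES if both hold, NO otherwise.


Condition (i): r(k − 1) = 75·3 = 225; λ(v − 1) = 3·75 = 225. Match? YES.
Condition (ii): bk = 1425·4 = 5700; vr = 76·75 = 5700. Match? YES.
Both conditions hold? YES.

YES


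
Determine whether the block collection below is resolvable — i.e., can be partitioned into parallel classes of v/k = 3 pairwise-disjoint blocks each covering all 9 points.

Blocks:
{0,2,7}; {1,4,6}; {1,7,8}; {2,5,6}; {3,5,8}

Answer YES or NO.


v = 9, block size k = 3, number of blocks = 5.
For resolvability, blocks must partition into parallel classes of size v/k = 3.
Total blocks must therefore be a multiple of 3: 5 = 3·1 + 2 ⇒ not divisible ✗.
Resolvable? NO.

NO


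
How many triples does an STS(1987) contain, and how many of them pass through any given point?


An STS(v) is a 2-(v, 3, 1) BIBD: block size k = 3, λ = 1.
Replication: r(k − 1) = λ(v − 1) ⇒ r·2 = 1987 − 1 = 1986 ⇒ r = 993.
Block count: bk = vr ⇒ b·3 = 1987·993 = 1973091 ⇒ b = 657697.
(Check via b = v(v − 1)/6 = 1987·1986/6 = 3946182/6 = 657697.)

r = 993, b = 657697.


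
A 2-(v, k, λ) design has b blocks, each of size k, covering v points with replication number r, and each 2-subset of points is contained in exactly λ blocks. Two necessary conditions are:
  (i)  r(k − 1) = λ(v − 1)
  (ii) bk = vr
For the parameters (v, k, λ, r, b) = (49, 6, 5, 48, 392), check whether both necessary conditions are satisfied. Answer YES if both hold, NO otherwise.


Condition (i): r(k − 1) = 48·5 = 240; λ(v − 1) = 5·48 = 240. Match? YES.
Condition (ii): bk = 392·6 = 2352; vr = 49·48 = 2352. Match? YES.
Both conditions hold? YES.

YES


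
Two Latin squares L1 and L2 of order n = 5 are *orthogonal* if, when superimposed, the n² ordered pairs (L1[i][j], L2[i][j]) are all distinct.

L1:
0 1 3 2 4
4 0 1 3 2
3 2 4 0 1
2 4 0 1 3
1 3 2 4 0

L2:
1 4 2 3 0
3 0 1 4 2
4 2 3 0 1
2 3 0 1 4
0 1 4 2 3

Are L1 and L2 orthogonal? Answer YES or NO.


Form the n² = 25 superimposed pairs (L1[i][j], L2[i][j]), row by row (rows and columns indexed from 0):
row 0: (0,1) (1,4) (3,2) (2,3) (4,0)
row 1: (4,3) (0,0) (1,1) (3,4) (2,2)
row 2: (3,4) (2,2) (4,3) (0,0) (1,1)
row 3: (2,2) (4,3) (0,0) (1,1) (3,4)
row 4: (1,0) (3,1) (2,4) (4,2) (0,3)
Orthogonality requires all 25 pairs distinct.
But the pair (3,4) repeats: cell (1,3) has L1 = 3, L2 = 4, and cell (2,0) has L1 = 3, L2 = 4.
A repeated pair means some other pair never occurs (only 15 distinct pairs out of 25), so the squares are not orthogonal.
Conclusion: NO.

NO


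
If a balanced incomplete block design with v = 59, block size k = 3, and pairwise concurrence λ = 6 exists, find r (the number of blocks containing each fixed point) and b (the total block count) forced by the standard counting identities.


Any 2-(v, k, λ) BIBD satisfies two necessary conditions:
  (i)  Each point sits in r blocks, and counting incidences through any fixed point gives r(k − 1) = λ(v − 1), so r = λ(v − 1)/(k − 1).
  (ii) Total incidences bk = vr, so b = vr/k.
Step 1: r = λ(v − 1)/(k − 1) = 6·(59 − 1)/(3 − 1) = 6·58/2 = 348/2 = 174.
Step 2: b = vr/k = 59·174/3 = 10266/3 = 3422.
Check integrality: r = 174 ∈ Z ✓, b = 3422 ∈ Z ✓.
(These identities are necessary conditions: they determine r and b for any design with these parameters, but do not by themselves prove that one exists.)

r = 174, b = 3422.


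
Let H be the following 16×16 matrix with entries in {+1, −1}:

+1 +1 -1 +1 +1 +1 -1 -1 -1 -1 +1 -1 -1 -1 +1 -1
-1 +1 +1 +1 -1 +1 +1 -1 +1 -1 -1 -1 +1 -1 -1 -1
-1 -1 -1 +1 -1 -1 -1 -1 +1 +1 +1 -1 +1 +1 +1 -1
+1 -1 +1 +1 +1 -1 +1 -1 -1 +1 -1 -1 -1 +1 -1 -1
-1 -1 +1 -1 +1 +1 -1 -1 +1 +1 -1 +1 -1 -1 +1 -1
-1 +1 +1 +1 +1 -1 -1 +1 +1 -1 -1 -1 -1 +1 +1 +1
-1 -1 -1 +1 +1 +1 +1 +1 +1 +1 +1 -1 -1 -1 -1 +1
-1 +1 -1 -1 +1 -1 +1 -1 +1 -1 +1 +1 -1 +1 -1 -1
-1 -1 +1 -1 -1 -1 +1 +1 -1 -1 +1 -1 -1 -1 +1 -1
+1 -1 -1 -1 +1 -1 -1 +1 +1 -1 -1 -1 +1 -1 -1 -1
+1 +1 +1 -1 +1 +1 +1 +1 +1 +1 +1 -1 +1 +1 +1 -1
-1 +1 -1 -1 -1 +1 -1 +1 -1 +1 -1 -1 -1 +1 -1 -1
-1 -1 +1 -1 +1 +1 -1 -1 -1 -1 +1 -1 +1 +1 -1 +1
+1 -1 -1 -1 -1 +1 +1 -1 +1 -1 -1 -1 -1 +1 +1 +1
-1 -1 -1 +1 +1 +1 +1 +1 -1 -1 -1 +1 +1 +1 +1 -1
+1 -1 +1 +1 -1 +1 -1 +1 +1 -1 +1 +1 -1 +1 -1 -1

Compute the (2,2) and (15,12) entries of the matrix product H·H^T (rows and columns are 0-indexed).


Row 2 of H: [-1, -1, -1, 1, -1, -1, -1, -1, 1, 1, 1, -1, 1, 1, 1, -1].
Row 12 of H: [-1, -1, 1, -1, 1, 1, -1, -1, -1, -1, 1, -1, 1, 1, -1, 1].
Row 15 of H: [1, -1, 1, 1, -1, 1, -1, 1, 1, -1, 1, 1, -1, 1, -1, -1].
(H·H^T)[2][2] = Σ_j H[2][j]·H[2][j] = (-1)² + (-1)² + (-1)² + (1)² + (-1)² + (-1)² + (-1)² + (-1)² + (1)² + (1)² + (1)² + (-1)² + (1)² + (1)² + (1)² + (-1)² = 1 + 1 + 1 + 1 + 1 + 1 + 1 + 1 + 1 + 1 + 1 + 1 + 1 + 1 + 1 + 1 = 16.
(H·H^T)[15][12] = Σ_j H[15][j]·H[12][j] = (1)·(-1) + (-1)·(-1) + (1)·(1) + (1)·(-1) + (-1)·(1) + (1)·(1) + (-1)·(-1) + (1)·(-1) + (1)·(-1) + (-1)·(-1) + (1)·(1) + (1)·(-1) + (-1)·(1) + (1)·(1) + (-1)·(-1) + (-1)·(1) = -1 + 1 + 1 + -1 + -1 + 1 + 1 + -1 + -1 + 1 + 1 + -1 + -1 + 1 + 1 + -1 = 0.
So rows 15 and 12 are orthogonal; the diagonal entry equals n = 16.

(2,2) entry = 16; (15,12) entry = 0.


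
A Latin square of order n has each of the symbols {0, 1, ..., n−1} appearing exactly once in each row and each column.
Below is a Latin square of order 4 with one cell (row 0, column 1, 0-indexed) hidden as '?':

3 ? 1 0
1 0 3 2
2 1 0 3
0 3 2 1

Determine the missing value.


Row 0 contains symbols [0, 1, 3] — missing [2].
Column 1 contains symbols [0, 1, 3] — missing [2].
The missing symbol must appear in both missing sets; intersection = [2].
Therefore the hidden value is 2.

Missing value = 2.


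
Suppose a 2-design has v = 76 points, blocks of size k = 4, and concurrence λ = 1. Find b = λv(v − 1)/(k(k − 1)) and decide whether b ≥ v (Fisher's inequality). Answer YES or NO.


b = λv(v − 1)/(k(k − 1)) = 1·76·75/(4·3) = 5700/12 = 475.
Compare with v = 76: b ≥ v, so Fisher's inequality holds.

YES


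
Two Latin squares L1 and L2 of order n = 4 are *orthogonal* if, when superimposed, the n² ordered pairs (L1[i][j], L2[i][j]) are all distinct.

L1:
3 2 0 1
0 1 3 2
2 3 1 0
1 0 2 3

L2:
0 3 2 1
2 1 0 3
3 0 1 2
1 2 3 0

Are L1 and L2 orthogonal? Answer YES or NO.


Form the n² = 16 superimposed pairs (L1[i][j], L2[i][j]), row by row (rows and columns indexed from 0):
row 0: (3,0) (2,3) (0,2) (1,1)
row 1: (0,2) (1,1) (3,0) (2,3)
row 2: (2,3) (3,0) (1,1) (0,2)
row 3: (1,1) (0,2) (2,3) (3,0)
Orthogonality requires all 16 pairs distinct.
But the pair (0,2) repeats: cell (0,2) has L1 = 0, L2 = 2, and cell (1,0) has L1 = 0, L2 = 2.
A repeated pair means some other pair never occurs (only 4 distinct pairs out of 16), so the squares are not orthogonal.
Conclusion: NO.

NO


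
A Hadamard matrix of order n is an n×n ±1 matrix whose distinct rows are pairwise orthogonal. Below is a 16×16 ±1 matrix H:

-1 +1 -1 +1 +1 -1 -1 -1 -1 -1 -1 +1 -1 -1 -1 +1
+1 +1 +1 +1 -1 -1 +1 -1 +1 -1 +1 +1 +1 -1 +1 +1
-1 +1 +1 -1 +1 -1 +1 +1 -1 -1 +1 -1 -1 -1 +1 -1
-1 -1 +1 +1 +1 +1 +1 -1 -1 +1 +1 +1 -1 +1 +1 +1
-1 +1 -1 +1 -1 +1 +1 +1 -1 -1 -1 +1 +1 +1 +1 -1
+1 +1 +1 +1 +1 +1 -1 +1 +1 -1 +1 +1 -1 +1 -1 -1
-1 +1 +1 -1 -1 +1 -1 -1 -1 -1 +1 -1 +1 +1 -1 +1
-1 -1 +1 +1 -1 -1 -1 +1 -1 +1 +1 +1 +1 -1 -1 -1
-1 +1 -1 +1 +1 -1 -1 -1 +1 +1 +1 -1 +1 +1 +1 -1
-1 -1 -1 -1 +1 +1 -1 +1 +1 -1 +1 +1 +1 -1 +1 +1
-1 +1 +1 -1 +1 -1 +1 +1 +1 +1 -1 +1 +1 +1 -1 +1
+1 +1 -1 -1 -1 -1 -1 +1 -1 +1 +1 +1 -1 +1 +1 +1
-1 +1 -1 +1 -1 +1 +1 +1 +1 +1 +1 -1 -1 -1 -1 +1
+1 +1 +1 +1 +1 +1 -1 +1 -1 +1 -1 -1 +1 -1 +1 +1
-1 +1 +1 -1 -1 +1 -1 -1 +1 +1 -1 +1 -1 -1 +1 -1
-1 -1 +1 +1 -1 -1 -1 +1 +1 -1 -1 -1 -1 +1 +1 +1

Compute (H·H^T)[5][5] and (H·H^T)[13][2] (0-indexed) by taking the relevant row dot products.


Row 2 of H: [-1, 1, 1, -1, 1, -1, 1, 1, -1, -1, 1, -1, -1, -1, 1, -1].
Row 5 of H: [1, 1, 1, 1, 1, 1, -1, 1, 1, -1, 1, 1, -1, 1, -1, -1].
Row 13 of H: [1, 1, 1, 1, 1, 1, -1, 1, -1, 1, -1, -1, 1, -1, 1, 1].
(H·H^T)[5][5] = Σ_j H[5][j]·H[5][j] = (1)² + (1)² + (1)² + (1)² + (1)² + (1)² + (-1)² + (1)² + (1)² + (-1)² + (1)² + (1)² + (-1)² + (1)² + (-1)² + (-1)² = 1 + 1 + 1 + 1 + 1 + 1 + 1 + 1 + 1 + 1 + 1 + 1 + 1 + 1 + 1 + 1 = 16.
(H·H^T)[13][2] = Σ_j H[13][j]·H[2][j] = (1)·(-1) + (1)·(1) + (1)·(1) + (1)·(-1) + (1)·(1) + (1)·(-1) + (-1)·(1) + (1)·(1) + (-1)·(-1) + (1)·(-1) + (-1)·(1) + (-1)·(-1) + (1)·(-1) + (-1)·(-1) + (1)·(1) + (1)·(-1) = -1 + 1 + 1 + -1 + 1 + -1 + -1 + 1 + 1 + -1 + -1 + 1 + -1 + 1 + 1 + -1 = 0.
So rows 13 and 2 are orthogonal; the diagonal entry equals n = 16.

(5,5) entry = 16; (13,2) entry = 0.


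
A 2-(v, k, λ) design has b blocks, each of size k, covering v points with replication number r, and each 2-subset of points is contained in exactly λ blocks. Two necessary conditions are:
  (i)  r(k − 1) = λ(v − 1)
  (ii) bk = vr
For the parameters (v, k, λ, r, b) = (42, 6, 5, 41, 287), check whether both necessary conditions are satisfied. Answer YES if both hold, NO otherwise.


Condition (i): r(k − 1) = 41·5 = 205; λ(v − 1) = 5·41 = 205. Match? YES.
Condition (ii): bk = 287·6 = 1722; vr = 42·41 = 1722. Match? YES.
Both conditions hold? YES.

YES


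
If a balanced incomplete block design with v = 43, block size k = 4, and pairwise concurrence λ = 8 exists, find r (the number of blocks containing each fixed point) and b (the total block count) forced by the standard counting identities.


Any 2-(v, k, λ) BIBD satisfies two necessary conditions:
  (i)  Each point sits in r blocks, and counting incidences through any fixed point gives r(k − 1) = λ(v − 1), so r = λ(v − 1)/(k − 1).
  (ii) Total incidences bk = vr, so b = vr/k.
Step 1: r = λ(v − 1)/(k − 1) = 8·(43 − 1)/(4 − 1) = 8·42/3 = 336/3 = 112.
Step 2: b = vr/k = 43·112/4 = 4816/4 = 1204.
Check integrality: r = 112 ∈ Z ✓, b = 1204 ∈ Z ✓.
(These identities are necessary conditions: they determine r and b for any design with these parameters, but do not by themselves prove that one exists.)

r = 112, b = 1204.


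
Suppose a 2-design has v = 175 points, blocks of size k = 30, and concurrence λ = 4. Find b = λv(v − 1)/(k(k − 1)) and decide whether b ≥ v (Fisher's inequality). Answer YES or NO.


b = λv(v − 1)/(k(k − 1)) = 4·175·174/(30·29) = 121800/870 = 140.
Compare with v = 175: b < v, so Fisher's inequality fails.

NO


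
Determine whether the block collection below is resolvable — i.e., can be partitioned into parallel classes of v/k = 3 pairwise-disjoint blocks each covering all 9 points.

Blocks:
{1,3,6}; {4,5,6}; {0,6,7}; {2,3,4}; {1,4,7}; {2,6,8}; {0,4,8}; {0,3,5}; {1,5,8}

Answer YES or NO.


v = 9, block size k = 3, number of blocks = 9.
For resolvability, blocks must partition into parallel classes of size v/k = 3.
Total blocks must therefore be a multiple of 3: 9 = 3·3 + 0 ⇒ divisible ✓.
Consider block {1,3,6}. The only other block(s) in the collection disjoint from it are {0,4,8} — just 1 block(s). Any parallel class containing {1,3,6} would need 2 other blocks each disjoint from it, so no parallel class of size 3 can contain {1,3,6}.
Since every block must belong to some parallel class in a resolution, the collection cannot be partitioned into parallel classes.
Resolvable? NO.

NO


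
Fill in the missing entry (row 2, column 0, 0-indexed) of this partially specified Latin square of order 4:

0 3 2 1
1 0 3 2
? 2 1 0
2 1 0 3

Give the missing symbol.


Row 2 contains symbols [0, 1, 2] — missing [3].
Column 0 contains symbols [0, 1, 2] — missing [3].
The missing symbol must appear in both missing sets; intersection = [3].
Therefore the hidden value is 3.

Missing value = 3.


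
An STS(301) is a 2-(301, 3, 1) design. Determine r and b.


An STS(v) is a 2-(v, 3, 1) BIBD: block size k = 3, λ = 1.
Replication: r(k − 1) = λ(v − 1) ⇒ r·2 = 301 − 1 = 300 ⇒ r = 150.
Block count: b = v(v − 1)/6 = 301·300/6 = 90300/6 = 15050.

r = 150, b = 15050.
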